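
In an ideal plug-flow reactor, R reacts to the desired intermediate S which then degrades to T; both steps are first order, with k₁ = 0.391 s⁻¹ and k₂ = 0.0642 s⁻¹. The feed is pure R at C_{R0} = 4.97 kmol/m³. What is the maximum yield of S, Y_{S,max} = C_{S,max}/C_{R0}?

Evaluating C_S at τ_opt = ln(k₂/k₁)/(k₂−k₁) gives C_{S,max}/C_{R0} = (k₁/k₂)^[k₂/(k₂−k₁)].
= (0.391/0.0642)^(0.0642/(0.0642−0.391)) = (6.090)^(-0.1965) = 0.7012.

0.701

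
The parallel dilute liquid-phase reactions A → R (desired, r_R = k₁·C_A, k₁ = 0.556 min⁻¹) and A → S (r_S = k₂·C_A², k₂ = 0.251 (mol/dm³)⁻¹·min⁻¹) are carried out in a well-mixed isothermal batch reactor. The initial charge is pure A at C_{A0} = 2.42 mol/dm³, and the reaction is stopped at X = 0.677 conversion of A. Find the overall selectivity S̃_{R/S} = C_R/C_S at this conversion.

C_A = C_{A0}(1−X) = 0.7817 mol/dm³.
Along a PFR/batch, dC_R/dC_A = −r_R/(r_R+r_S) = −k₁/(k₁+k₂·C_A).
Integrating from C_{A0} to C_A: C_R = (0.556/0.251)·ln[(0.556+0.251·2.42)/(0.556+0.251·0.782)] = 2.215·ln(1.163/0.7522) = 0.9661 mol/dm³.
C_S = (C_{A0}−C_A)−C_R = 0.6723 mol/dm³; S̃_{R/S} = 0.9661/0.6723 = 1.44.

1.44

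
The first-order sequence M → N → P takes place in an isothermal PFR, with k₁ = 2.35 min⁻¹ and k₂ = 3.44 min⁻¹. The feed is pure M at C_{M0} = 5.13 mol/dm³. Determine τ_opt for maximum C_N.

For first-order series the maximum of C_N occurs at τ_opt = ln(k₂/k₁)/(k₂−k₁).
= ln(3.44/2.35)/(3.44−2.35) = ln(1.464)/1.090 = 0.3811/1.090 = 0.350 min.

0.350 min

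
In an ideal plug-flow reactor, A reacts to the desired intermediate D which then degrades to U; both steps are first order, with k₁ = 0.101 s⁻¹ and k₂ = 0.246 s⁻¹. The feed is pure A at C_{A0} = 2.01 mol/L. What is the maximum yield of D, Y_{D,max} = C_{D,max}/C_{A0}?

0.221

Evaluating C_D at τ_opt = ln(k₂/k₁)/(k₂−k₁) gives C_{D,max}/C_{A0} = (k₁/k₂)^[k₂/(k₂−k₁)].
= (0.101/0.246)^(0.246/(0.246−0.101)) = (0.4106)^(1.697) = 0.2208.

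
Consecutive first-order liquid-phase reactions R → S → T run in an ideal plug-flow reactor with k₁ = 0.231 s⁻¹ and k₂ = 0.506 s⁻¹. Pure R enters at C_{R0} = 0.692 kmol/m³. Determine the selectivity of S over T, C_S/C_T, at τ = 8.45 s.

0.143

For first-order series with pure R initially, C_S(τ) = k₁C_{R0}/(k₂−k₁)·(e^(−k₁τ) − e^(−k₂τ)).
e^(−k₁τ) = e^(−0.231×8.45) = e^(−1.952) = 0.1420; e^(−k₂τ) = e^(−4.276) = 0.01390.
C_S = 0.231×0.692/(0.506−0.231) × (0.1420−0.01390) = 0.5813×0.1281 = 0.07446 kmol/m³.
C_R = C_{R0}e^(−k₁τ) = 0.09826 kmol/m³, so C_T = C_{R0}−C_R−C_S = 0.5193 kmol/m³; C_S/C_T = 0.143.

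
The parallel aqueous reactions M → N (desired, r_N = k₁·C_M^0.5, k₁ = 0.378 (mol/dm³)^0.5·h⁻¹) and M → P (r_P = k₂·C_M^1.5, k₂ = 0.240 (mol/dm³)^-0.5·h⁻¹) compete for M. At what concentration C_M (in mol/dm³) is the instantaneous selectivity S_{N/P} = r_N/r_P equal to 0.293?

5.38 mol/dm³

S_{N/P} = (k₁/k₂)·C_M⁻¹ ⇒ C_M = (S·k₂/k₁)^(-1).
= (0.293×0.240/0.378)^(-1) = (0.1860)^(-1) = 5.38 mol/dm³.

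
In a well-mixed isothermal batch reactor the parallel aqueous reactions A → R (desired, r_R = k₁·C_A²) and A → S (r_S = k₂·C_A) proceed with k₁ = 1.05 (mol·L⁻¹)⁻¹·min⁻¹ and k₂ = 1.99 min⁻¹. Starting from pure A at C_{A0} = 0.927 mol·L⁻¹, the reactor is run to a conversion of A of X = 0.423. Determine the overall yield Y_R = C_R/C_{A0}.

0.117

C_A = C_{A0}(1−X) = 0.5349 mol·L⁻¹.
Along a PFR/batch, dC_S/dC_A = −r_S/(r_R+r_S) = −k₂/(k₂+k₁·C_A).
Integrating from C_{A0} to C_A: C_S = (1.99/1.05)·ln[(1.99+1.05·0.927)/(1.99+1.05·0.535)] = 1.895·ln(2.963/2.552) = 0.2835 mol·L⁻¹.
Then C_R = (C_{A0}−C_A) − C_S = 0.3921 − 0.2835 = 0.1086 mol·L⁻¹.
Y_R = C_R/C_{A0} = 0.1086/0.927 = 0.117.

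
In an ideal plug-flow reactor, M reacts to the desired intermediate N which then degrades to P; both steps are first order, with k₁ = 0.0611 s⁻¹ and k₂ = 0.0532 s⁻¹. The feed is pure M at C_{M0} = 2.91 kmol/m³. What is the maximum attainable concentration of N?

1.15 kmol/m³

At the optimum, C_{N,max}/C_{M0} = (k₁/k₂)^[k₂/(k₂−k₁)].
= (0.0611/0.0532)^(0.0532/(0.0532−0.0611)) = (1.148)^(-6.734) = 0.3936.
C_{N,max} = 0.3936×2.91 = 1.15 kmol/m³.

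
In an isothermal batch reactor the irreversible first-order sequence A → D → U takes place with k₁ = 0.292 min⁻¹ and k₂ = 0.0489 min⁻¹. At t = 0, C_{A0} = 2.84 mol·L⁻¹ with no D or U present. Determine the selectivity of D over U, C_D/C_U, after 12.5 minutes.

For first-order series with pure A initially, C_D(t) = k₁C_{A0}/(k₂−k₁)·(e^(−k₁t) − e^(−k₂t)).
e^(−k₁t) = e^(−0.292×12.5) = e^(−3.650) = 0.02599; e^(−k₂t) = e^(−0.6112) = 0.5427.
C_D = 0.292×2.84/(0.0489−0.292) × (0.02599−0.5427) = (-3.411)×(-0.5167) = 1.763 mol·L⁻¹.
C_A = C_{A0}e^(−k₁t) = 0.07381 mol·L⁻¹, so C_U = C_{A0}−C_A−C_D = 1.004 mol·L⁻¹; C_D/C_U = 1.76.

1.76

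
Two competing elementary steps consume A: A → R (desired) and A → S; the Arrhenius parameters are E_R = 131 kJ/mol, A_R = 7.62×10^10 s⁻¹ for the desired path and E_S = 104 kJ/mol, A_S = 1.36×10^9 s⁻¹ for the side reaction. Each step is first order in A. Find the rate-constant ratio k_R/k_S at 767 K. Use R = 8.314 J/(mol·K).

With equal orders, S_{R/S} = k_R/k_S = (A_R/A_S)·exp[(E_S−E_R)/(RT)].
(E_S−E_R)/(RT) = (104−131)×10³/(8.314×767) = -27000/6377 = -4.234.
k_R/k_S = (7.62×10^10/1.36×10^9)·exp(-4.234) = 56.03 × 0.01449 = 0.812.

0.812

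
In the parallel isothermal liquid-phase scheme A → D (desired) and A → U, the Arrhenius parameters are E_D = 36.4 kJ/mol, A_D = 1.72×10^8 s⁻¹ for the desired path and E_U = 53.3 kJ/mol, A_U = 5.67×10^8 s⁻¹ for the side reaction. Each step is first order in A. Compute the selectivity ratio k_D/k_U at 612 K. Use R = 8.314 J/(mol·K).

8.40

Since both paths have the same order in A, the concentration cancels and S_{D/U} = k_D/k_U = (A_D/A_U)·exp[(E_U−E_D)/(RT)].
(E_U−E_D)/(RT) = (53.3−36.4)×10³/(8.314×612) = 16900/5088 = 3.321.
k_D/k_U = (1.72×10^8/5.67×10^8)·exp(3.321) = 0.3034 × 27.70 = 8.40.
Since E_D < E_U, lowering the temperature improves selectivity toward D.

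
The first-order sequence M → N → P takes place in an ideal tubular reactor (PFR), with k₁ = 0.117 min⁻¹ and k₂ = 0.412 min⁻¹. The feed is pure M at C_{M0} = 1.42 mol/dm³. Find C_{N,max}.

0.245 mol/dm³

At the optimum, C_{N,max}/C_{M0} = (k₁/k₂)^[k₂/(k₂−k₁)].
= (0.117/0.412)^(0.412/(0.412−0.117)) = (0.2840)^(1.397) = 0.1724.
C_{N,max} = 0.1724×1.42 = 0.245 mol/dm³.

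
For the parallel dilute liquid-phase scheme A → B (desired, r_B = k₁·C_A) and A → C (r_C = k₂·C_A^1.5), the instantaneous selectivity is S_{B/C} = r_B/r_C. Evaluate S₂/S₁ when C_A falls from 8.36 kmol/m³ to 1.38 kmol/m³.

2.46

S_{B/C} = (k₁/k₂)·C_A^-0.5, so S₂/S₁ = (C_{A,2}/C_{A,1})^-0.5.
= (1.38/8.36)^(-0.5) = (0.1651)^(-0.5) = 2.46.
Selectivity toward B rises as C_A falls — low-concentration operation is favoured.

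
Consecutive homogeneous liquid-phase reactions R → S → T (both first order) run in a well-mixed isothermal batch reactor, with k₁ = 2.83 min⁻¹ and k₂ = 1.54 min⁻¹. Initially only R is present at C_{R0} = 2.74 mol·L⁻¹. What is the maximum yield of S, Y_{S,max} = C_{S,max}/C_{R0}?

0.484

Evaluating C_S at t_opt = ln(k₂/k₁)/(k₂−k₁) gives C_{S,max}/C_{R0} = (k₁/k₂)^[k₂/(k₂−k₁)].
= (2.83/1.54)^(1.54/(1.54−2.83)) = (1.838)^(-1.194) = 0.4836.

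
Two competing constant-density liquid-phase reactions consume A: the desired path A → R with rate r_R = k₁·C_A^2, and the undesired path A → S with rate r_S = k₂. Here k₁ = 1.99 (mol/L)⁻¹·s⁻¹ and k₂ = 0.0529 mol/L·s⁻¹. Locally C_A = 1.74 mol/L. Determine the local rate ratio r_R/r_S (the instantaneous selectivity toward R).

114

S_{R/S} = r_R/r_S = (k₁·C_A^2)/(k₂) = (k₁/k₂)·C_A^2.
= (1.99×1.740^2) / (0.0529) = 6.025/0.05290 = 114.
Since the desired path is higher order in A, keeping C_A high (PFR or concentrated feed) favours R.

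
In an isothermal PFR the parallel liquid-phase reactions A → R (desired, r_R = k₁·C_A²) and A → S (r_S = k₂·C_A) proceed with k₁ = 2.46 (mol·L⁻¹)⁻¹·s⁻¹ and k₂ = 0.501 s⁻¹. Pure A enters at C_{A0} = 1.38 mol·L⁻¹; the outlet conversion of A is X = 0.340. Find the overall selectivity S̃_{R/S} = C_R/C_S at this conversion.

5.56

C_A = C_{A0}(1−X) = 0.9108 mol·L⁻¹.
Along a PFR/batch, dC_S/dC_A = −r_S/(r_R+r_S) = −k₂/(k₂+k₁·C_A).
Integrating from C_{A0} to C_A: C_S = (0.501/2.46)·ln[(0.501+2.46·1.38)/(0.501+2.46·0.911)] = 0.2037·ln(3.896/2.742) = 0.07156 mol·L⁻¹.
Then C_R = (C_{A0}−C_A) − C_S = 0.4692 − 0.07156 = 0.3976 mol·L⁻¹.
S̃_{R/S} = C_R/C_S = 0.3976/0.07156 = 5.56.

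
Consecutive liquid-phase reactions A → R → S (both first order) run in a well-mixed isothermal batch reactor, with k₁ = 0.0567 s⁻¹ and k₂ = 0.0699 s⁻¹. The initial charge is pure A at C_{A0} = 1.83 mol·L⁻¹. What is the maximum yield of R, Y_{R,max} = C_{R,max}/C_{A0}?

At the optimum, C_{R,max}/C_{A0} = (k₁/k₂)^[k₂/(k₂−k₁)].
= (0.0567/0.0699)^(0.0699/(0.0699−0.0567)) = (0.8112)^(5.295) = 0.3301.

0.330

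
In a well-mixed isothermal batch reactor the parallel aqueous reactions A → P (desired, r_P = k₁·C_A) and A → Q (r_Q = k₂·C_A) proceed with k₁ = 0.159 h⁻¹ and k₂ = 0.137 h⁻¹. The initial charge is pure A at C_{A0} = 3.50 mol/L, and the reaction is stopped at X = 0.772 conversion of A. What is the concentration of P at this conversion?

1.45 mol/L

C_A = C_{A0}(1−X) = 0.7980 mol/L.
Both paths are first order in A, so the instantaneous fraction to P is constant: dC_P/d(−C_A) = k₁/(k₁+k₂) = 0.5372.
C_P = 0.5372·(C_{A0}−C_A) = 0.5372×2.702 = 1.45 mol/L.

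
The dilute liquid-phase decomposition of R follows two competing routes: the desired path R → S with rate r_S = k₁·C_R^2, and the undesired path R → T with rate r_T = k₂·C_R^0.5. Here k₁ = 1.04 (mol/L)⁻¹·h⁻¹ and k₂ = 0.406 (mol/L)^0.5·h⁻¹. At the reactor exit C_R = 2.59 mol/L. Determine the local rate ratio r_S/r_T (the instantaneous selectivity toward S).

10.7

S_{S/T} = r_S/r_T = (k₁·C_R^2)/(k₂·C_R^0.5) = (k₁/k₂)·C_R^1.5.
= (1.04×2.590^2) / (0.406×2.590^0.5) = 6.976/0.6534 = 10.7.
Since the desired path is higher order in R, keeping C_R high (PFR or concentrated feed) favours S.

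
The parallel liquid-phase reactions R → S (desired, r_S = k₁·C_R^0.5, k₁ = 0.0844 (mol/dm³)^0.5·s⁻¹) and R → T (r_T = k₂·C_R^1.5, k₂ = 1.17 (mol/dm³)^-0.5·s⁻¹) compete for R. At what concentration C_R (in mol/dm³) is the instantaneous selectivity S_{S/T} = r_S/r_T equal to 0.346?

0.208 mol/dm³

S_{S/T} = (k₁/k₂)·C_R⁻¹ ⇒ C_R = (S·k₂/k₁)^(-1).
= (0.346×1.17/0.0844)^(-1) = (4.796)^(-1) = 0.208 mol/dm³.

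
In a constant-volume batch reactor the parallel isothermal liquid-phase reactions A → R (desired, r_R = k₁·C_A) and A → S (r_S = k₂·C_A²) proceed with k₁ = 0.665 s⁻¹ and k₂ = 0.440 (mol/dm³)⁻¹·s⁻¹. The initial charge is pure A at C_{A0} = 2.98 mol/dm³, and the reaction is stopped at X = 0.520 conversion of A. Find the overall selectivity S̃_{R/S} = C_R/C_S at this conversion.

C_A = C_{A0}(1−X) = 1.430 mol/dm³.
Along a PFR/batch, dC_R/dC_A = −r_R/(r_R+r_S) = −k₁/(k₁+k₂·C_A).
Integrating from C_{A0} to C_A: C_R = (0.665/0.440)·ln[(0.665+0.440·2.98)/(0.665+0.440·1.43)] = 1.511·ln(1.976/1.294) = 0.6395 mol/dm³.
C_S = (C_{A0}−C_A)−C_R = 0.9101 mol/dm³; S̃_{R/S} = 0.6395/0.9101 = 0.703.

0.703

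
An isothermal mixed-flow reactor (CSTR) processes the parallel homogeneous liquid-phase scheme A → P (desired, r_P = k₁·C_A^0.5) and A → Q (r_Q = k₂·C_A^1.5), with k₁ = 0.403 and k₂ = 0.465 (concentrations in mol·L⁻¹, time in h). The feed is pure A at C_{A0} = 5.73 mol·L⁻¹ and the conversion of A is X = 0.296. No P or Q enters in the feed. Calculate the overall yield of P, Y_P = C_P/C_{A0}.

0.0523

Exit C_A = C_{A0}(1−X) = 5.73×0.704 = 4.034 mol·L⁻¹.
Rates in a CSTR are evaluated at the outlet concentration: r_P = 0.403×4.034^0.5 = 0.8094, r_Q = 0.465×4.034^1.5 = 3.767.
Fraction of consumed A going to P: r_P/(r_P+r_Q) = 0.1768.
C_P = 0.1768·C_{A0}·X = 0.1768×5.73×0.296 = 0.300 mol·L⁻¹; Y_P = C_P/C_{A0} = 0.0523.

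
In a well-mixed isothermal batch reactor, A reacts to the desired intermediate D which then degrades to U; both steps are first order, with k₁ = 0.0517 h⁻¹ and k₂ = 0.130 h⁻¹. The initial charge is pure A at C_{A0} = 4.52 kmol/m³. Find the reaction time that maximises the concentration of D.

11.8 h

Setting dC_D/dt = 0 gives t_opt = ln(k₂/k₁)/(k₂−k₁).
= ln(0.130/0.0517)/(0.130−0.0517) = ln(2.515)/0.07830 = 0.9221/0.07830 = 11.8 h.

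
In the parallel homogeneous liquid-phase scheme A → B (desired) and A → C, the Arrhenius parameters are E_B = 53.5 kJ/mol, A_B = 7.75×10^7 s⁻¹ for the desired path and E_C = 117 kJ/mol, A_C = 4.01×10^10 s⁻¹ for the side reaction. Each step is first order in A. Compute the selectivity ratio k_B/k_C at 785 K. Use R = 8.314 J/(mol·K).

With equal orders, S_{B/C} = k_B/k_C = (A_B/A_C)·exp[(E_C−E_B)/(RT)].
(E_C−E_B)/(RT) = (117−53.5)×10³/(8.314×785) = 63500/6526 = 9.730.
k_B/k_C = (7.75×10^7/4.01×10^10)·exp(9.730) = 0.001933 × 16807 = 32.5.

32.5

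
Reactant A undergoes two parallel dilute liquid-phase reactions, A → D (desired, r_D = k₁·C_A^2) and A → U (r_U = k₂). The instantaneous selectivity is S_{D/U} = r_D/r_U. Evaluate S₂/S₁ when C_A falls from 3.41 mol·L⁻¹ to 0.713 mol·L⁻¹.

0.0437

S_{D/U} = (k₁/k₂)·C_A^2, so S₂/S₁ = (C_{A,2}/C_{A,1})^2.
= (0.713/3.41)^2 = (0.2091)^2 = 0.0437.
Selectivity toward D falls as C_A falls — high-concentration operation is favoured.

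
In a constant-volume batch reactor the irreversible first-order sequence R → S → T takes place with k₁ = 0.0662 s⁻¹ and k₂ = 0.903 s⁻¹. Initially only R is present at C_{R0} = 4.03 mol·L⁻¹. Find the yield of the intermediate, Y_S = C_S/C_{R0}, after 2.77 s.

0.0594

The intermediate concentration in a first-order A→B→C sequence is C_S = k₁C_{R0}(e^(−k₁t) − e^(−k₂t))/(k₂−k₁).
e^(−k₁t) = e^(−0.0662×2.77) = e^(−0.1834) = 0.8325; e^(−k₂t) = e^(−2.501) = 0.08198.
C_S = 0.0662×4.03/(0.903−0.0662) × (0.8325−0.08198) = 0.3188×0.7505 = 0.2393 mol·L⁻¹.
Y_S = C_S/C_{R0} = 0.2393/4.03 = 0.0594.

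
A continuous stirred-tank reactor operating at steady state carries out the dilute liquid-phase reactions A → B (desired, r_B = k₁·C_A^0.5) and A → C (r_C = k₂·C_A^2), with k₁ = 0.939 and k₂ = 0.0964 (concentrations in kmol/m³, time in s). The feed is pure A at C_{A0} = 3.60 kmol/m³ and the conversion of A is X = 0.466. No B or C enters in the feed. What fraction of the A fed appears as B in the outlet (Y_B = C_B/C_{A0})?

Exit C_A = C_{A0}(1−X) = 3.60×0.534 = 1.922 kmol/m³.
A CSTR operates uniformly at the exit composition, giving r_B = 1.302 and r_C = 0.3563 (each k·C_A^n at C_A = 1.922).
Fraction of consumed A going to B: r_B/(r_B+r_C) = 0.7852.
C_B = 0.7852·C_{A0}·X = 0.7852×3.60×0.466 = 1.32 kmol/m³; Y_B = C_B/C_{A0} = 0.366.

0.366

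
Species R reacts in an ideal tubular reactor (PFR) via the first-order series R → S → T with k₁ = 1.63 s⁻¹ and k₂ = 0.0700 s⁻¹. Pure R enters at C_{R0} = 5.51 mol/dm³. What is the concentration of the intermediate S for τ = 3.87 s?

Solving the coupled first-order balances gives C_S(τ) = [k₁/(k₂−k₁)]·C_{R0}·(e^(−k₁τ) − e^(−k₂τ)).
e^(−k₁τ) = e^(−1.63×3.87) = e^(−6.308) = 0.001821; e^(−k₂τ) = e^(−0.2709) = 0.7627.
C_S = 1.63×5.51/(0.0700−1.63) × (0.001821−0.7627) = (-5.757)×(-0.7609) = 4.381 mol/dm³.

4.38 mol/dm³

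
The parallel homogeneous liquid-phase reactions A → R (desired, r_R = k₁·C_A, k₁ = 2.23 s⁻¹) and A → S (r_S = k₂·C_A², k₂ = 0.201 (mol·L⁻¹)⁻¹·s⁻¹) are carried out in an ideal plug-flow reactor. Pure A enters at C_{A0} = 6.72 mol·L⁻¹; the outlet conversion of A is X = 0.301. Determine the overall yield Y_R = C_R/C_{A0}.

0.199

C_A = C_{A0}(1−X) = 4.697 mol·L⁻¹.
Along a PFR/batch, dC_R/dC_A = −r_R/(r_R+r_S) = −k₁/(k₁+k₂·C_A).
Integrating from C_{A0} to C_A: C_R = (2.23/0.201)·ln[(2.23+0.201·6.72)/(2.23+0.201·4.70)] = 11.09·ln(3.581/3.174) = 1.337 mol·L⁻¹.
Y_R = C_R/C_{A0} = 1.337/6.72 = 0.199.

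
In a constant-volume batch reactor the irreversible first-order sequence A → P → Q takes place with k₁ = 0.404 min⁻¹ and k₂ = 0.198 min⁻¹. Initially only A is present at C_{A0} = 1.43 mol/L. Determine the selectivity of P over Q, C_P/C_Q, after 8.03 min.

0.507

Solving the coupled first-order balances gives C_P(t) = [k₁/(k₂−k₁)]·C_{A0}·(e^(−k₁t) − e^(−k₂t)).
e^(−k₁t) = e^(−0.404×8.03) = e^(−3.244) = 0.03900; e^(−k₂t) = e^(−1.590) = 0.2039.
C_P = 0.404×1.43/(0.198−0.404) × (0.03900−0.2039) = (-2.804)×(-0.1649) = 0.4626 mol/L.
C_A = C_{A0}e^(−k₁t) = 0.05577 mol/L, so C_Q = C_{A0}−C_A−C_P = 0.9117 mol/L; C_P/C_Q = 0.507.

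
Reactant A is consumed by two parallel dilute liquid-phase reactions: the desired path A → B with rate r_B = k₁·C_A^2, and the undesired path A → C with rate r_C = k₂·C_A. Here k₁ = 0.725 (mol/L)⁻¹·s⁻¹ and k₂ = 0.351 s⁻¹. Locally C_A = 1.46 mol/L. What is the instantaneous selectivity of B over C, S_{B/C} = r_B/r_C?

3.02

S_{B/C} = r_B/r_C = (k₁·C_A^2)/(k₂·C_A) = (k₁/k₂)·C_A.
= (0.725×1.460^2) / (0.351×1.460) = 1.545/0.5125 = 3.02.
Since the desired path is higher order in A, keeping C_A high (PFR or concentrated feed) favours B.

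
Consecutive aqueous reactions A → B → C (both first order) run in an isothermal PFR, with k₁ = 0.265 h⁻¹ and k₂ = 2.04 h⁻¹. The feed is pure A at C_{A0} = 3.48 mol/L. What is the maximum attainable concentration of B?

At the optimum, C_{B,max}/C_{A0} = (k₁/k₂)^[k₂/(k₂−k₁)].
= (0.265/2.04)^(2.04/(2.04−0.265)) = (0.1299)^(1.149) = 0.09578.
C_{B,max} = 0.09578×3.48 = 0.333 mol/L.

0.333 mol/L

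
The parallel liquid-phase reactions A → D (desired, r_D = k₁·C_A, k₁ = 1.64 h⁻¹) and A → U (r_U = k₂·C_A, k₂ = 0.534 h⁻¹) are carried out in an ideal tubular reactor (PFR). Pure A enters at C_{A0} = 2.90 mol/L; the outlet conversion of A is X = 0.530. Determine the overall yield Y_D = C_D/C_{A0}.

0.400

C_A = C_{A0}(1−X) = 1.363 mol/L.
Both paths are first order in A, so the instantaneous fraction to D is constant: dC_D/d(−C_A) = k₁/(k₁+k₂) = 0.7544.
C_D = 0.7544·(C_{A0}−C_A) = 0.7544×1.537 = 1.16 mol/L.
Y_D = C_D/C_{A0} = 1.159/2.90 = 0.400.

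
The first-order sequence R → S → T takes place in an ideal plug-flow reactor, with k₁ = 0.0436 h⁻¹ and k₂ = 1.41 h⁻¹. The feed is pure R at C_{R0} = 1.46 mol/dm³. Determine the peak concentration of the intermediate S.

At the optimum, C_{S,max}/C_{R0} = (k₁/k₂)^[k₂/(k₂−k₁)].
= (0.0436/1.41)^(1.41/(1.41−0.0436)) = (0.03092)^(1.032) = 0.02768.
C_{S,max} = 0.02768×1.46 = 0.0404 mol/dm³.

0.0404 mol/dm³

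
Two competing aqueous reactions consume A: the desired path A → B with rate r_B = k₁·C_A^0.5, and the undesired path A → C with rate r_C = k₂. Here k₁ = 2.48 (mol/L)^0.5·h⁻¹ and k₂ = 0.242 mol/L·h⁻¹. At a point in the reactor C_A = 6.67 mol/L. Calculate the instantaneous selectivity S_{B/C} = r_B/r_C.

26.5

S_{B/C} = r_B/r_C = (k₁·C_A^0.5)/(k₂) = (k₁/k₂)·C_A^0.5.
= (2.48×6.670^0.5) / (0.242) = 6.405/0.2420 = 26.5.
Since the desired path is higher order in A, keeping C_A high (PFR or concentrated feed) favours B.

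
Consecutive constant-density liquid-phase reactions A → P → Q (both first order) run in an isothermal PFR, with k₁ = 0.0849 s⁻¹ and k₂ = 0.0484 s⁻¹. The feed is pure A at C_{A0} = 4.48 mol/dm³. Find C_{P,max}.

For a first-order series the maximum intermediate yield is C_{P,max}/C_{A0} = (k₁/k₂)^[k₂/(k₂−k₁)].
= (0.0849/0.0484)^(0.0484/(0.0484−0.0849)) = (1.754)^(-1.326) = 0.4746.
C_{P,max} = 0.4746×4.48 = 2.13 mol/dm³.

2.13 mol/dm³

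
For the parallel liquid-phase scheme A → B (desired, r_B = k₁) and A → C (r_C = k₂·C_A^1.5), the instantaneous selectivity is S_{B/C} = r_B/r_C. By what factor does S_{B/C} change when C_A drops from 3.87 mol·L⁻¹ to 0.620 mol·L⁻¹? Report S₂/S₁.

S_{B/C} = (k₁/k₂)·C_A^-1.5, so S₂/S₁ = (C_{A,2}/C_{A,1})^-1.5.
= (0.620/3.87)^(-1.5) = (0.1602)^(-1.5) = 15.6.
Selectivity toward B rises as C_A falls — low-concentration operation is favoured.

15.6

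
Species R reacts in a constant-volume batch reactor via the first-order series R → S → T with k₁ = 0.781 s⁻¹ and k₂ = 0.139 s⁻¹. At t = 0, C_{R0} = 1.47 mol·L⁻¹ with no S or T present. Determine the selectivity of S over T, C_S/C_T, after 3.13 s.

The intermediate concentration in a first-order A→B→C sequence is C_S = k₁C_{R0}(e^(−k₁t) − e^(−k₂t))/(k₂−k₁).
e^(−k₁t) = e^(−0.781×3.13) = e^(−2.445) = 0.08677; e^(−k₂t) = e^(−0.4351) = 0.6472.
C_S = 0.781×1.47/(0.139−0.781) × (0.08677−0.6472) = (-1.788)×(-0.5605) = 1.002 mol·L⁻¹.
C_R = C_{R0}e^(−k₁t) = 0.1275 mol·L⁻¹, so C_T = C_{R0}−C_R−C_S = 0.3402 mol·L⁻¹; C_S/C_T = 2.95.

2.95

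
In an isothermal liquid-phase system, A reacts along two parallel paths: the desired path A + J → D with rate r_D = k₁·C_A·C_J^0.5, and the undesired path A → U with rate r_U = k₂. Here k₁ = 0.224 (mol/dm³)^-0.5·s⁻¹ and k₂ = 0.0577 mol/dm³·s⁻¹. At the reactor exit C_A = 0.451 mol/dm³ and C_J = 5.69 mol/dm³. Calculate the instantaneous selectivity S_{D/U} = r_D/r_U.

4.18

S_{D/U} = r_D/r_U = (k₁·C_A·C_J^0.5)/(k₂) = (k₁/k₂)·C_A·C_J^0.5.
= (0.224×0.4510×5.690^0.5) / (0.0577) = 0.2410/0.05770 = 4.18.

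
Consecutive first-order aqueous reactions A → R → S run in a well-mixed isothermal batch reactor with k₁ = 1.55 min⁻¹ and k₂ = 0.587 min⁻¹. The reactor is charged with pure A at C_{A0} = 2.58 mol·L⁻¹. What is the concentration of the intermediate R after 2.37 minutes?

Solving the coupled first-order balances gives C_R(t) = [k₁/(k₂−k₁)]·C_{A0}·(e^(−k₁t) − e^(−k₂t)).
e^(−k₁t) = e^(−1.55×2.37) = e^(−3.674) = 0.02539; e^(−k₂t) = e^(−1.391) = 0.2488.
C_R = 1.55×2.58/(0.587−1.55) × (0.02539−0.2488) = (-4.153)×(-0.2234) = 0.9277 mol·L⁻¹.

0.928 mol·L⁻¹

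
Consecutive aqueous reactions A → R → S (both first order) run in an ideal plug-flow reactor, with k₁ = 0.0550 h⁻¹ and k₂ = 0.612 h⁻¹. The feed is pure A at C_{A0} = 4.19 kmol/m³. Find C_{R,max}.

0.297 kmol/m³

At the optimum, C_{R,max}/C_{A0} = (k₁/k₂)^[k₂/(k₂−k₁)].
= (0.0550/0.612)^(0.612/(0.612−0.0550)) = (0.08987)^(1.099) = 0.07084.
C_{R,max} = 0.07084×4.19 = 0.297 kmol/m³.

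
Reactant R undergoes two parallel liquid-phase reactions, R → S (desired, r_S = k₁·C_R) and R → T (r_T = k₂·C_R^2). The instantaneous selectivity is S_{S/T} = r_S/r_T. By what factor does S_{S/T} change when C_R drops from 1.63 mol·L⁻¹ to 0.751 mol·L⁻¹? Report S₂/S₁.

2.17

S_{S/T} = (k₁/k₂)·C_R⁻¹, so S₂/S₁ = (C_{R,2}/C_{R,1})⁻¹.
= 1.63/0.751 = 2.17.
Selectivity toward S rises as C_R falls — low-concentration operation is favoured.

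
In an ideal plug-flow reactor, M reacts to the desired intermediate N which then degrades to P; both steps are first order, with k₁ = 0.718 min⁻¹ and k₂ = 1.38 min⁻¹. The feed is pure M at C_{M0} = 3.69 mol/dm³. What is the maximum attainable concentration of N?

At the optimum, C_{N,max}/C_{M0} = (k₁/k₂)^[k₂/(k₂−k₁)].
= (0.718/1.38)^(1.38/(1.38−0.718)) = (0.5203)^(2.085) = 0.2561.
C_{N,max} = 0.2561×3.69 = 0.945 mol/dm³.

0.945 mol/dm³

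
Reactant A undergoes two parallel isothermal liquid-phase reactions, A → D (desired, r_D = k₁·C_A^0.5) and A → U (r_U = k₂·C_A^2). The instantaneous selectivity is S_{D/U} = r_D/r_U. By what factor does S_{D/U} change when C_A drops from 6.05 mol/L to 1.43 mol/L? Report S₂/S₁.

8.70

S_{D/U} = (k₁/k₂)·C_A^-1.5, so S₂/S₁ = (C_{A,2}/C_{A,1})^-1.5.
= (1.43/6.05)^(-1.5) = (0.2364)^(-1.5) = 8.70.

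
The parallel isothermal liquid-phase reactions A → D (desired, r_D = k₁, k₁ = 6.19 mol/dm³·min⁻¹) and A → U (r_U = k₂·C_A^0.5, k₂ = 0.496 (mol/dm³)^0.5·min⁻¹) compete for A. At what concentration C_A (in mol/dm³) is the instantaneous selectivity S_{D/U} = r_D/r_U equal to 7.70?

S_{D/U} = (k₁/k₂)·C_A^-0.5 ⇒ C_A = (S·k₂/k₁)^(-2).
= (7.70×0.496/6.19)^(-2) = (0.6170)^(-2) = 2.63 mol/dm³.

2.63 mol/dm³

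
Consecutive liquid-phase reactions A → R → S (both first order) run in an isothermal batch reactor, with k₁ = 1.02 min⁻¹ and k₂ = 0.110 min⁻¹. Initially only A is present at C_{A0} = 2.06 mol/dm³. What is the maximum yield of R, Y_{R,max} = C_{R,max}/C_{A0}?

Evaluating C_R at t_opt = ln(k₂/k₁)/(k₂−k₁) gives C_{R,max}/C_{A0} = (k₁/k₂)^[k₂/(k₂−k₁)].
= (1.02/0.110)^(0.110/(0.110−1.02)) = (9.273)^(-0.1209) = 0.7640.

0.764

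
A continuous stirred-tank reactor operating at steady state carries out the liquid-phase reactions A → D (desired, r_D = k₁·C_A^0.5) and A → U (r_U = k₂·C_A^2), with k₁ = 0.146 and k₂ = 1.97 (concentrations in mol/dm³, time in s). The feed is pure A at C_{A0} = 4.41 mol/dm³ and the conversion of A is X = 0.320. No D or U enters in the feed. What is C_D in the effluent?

Exit C_A = C_{A0}(1−X) = 4.41×0.680 = 2.999 mol/dm³.
In a CSTR the entire volume is at exit conditions, so r_D = 0.146×2.999^0.5 = 0.2528 and r_U = 1.97×2.999^2 = 17.72.
Fraction of consumed A going to D: r_D/(r_D+r_U) = 0.01407.
C_D = 0.01407·C_{A0}·X = 0.01407×4.41×0.320 = 0.0199 mol/dm³.

0.0199 mol/dm³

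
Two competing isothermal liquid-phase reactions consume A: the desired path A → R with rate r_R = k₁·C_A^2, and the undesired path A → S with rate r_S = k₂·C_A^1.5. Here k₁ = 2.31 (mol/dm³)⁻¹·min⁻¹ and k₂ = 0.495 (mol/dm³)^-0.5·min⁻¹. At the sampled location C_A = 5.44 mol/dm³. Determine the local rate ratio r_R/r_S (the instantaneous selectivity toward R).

S_{R/S} = r_R/r_S = (k₁·C_A^2)/(k₂·C_A^1.5) = (k₁/k₂)·C_A^0.5.
= (2.31×5.440^2) / (0.495×5.440^1.5) = 68.36/6.281 = 10.9.
Since the desired path is higher order in A, keeping C_A high (PFR or concentrated feed) favours R.

10.9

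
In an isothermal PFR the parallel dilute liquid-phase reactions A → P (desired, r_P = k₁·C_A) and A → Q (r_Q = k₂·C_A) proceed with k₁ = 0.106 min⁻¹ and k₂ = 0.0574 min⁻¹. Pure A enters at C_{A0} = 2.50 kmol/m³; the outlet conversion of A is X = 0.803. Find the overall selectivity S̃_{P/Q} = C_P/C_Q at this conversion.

C_A = C_{A0}(1−X) = 0.4925 kmol/m³.
Both paths are first order in A, so the instantaneous fraction to P is constant: dC_P/d(−C_A) = k₁/(k₁+k₂) = 0.6487.
C_P = 0.6487·(C_{A0}−C_A) = 0.6487×2.008 = 1.30 kmol/m³.
C_Q = (C_{A0}−C_A)−C_P = 0.7052 kmol/m³; S̃_{P/Q} = 1.302/0.7052 = 1.85.

1.85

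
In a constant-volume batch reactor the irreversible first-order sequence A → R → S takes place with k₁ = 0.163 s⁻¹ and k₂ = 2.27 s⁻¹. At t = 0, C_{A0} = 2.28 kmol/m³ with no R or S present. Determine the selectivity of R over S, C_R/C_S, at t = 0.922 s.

Solving the coupled first-order balances gives C_R(t) = [k₁/(k₂−k₁)]·C_{A0}·(e^(−k₁t) − e^(−k₂t)).
e^(−k₁t) = e^(−0.163×0.922) = e^(−0.1503) = 0.8605; e^(−k₂t) = e^(−2.093) = 0.1233.
C_R = 0.163×2.28/(2.27−0.163) × (0.8605−0.1233) = 0.1764×0.7371 = 0.1300 kmol/m³.
C_A = C_{A0}e^(−k₁t) = 1.962 kmol/m³, so C_S = C_{A0}−C_A−C_R = 0.1881 kmol/m³; C_R/C_S = 0.691.

0.691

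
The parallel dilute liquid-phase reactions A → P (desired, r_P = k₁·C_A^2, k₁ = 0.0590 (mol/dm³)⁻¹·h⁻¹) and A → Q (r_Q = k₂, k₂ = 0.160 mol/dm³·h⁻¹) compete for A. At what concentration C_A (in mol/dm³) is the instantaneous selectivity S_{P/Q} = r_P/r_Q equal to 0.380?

1.02 mol/dm³

S_{P/Q} = (k₁/k₂)·C_A^2 ⇒ C_A = (S·k₂/k₁)^(0.5).
= (0.380×0.160/0.0590)^(0.5) = (1.031)^(0.5) = 1.02 mol/dm³.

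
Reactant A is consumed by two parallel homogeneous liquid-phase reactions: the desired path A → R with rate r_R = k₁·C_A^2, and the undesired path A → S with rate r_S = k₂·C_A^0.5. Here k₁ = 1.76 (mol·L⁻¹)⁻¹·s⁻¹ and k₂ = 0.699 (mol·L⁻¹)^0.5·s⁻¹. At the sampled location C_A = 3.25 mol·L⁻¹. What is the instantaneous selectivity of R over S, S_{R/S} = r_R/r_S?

14.8

S_{R/S} = r_R/r_S = (k₁·C_A^2)/(k₂·C_A^0.5) = (k₁/k₂)·C_A^1.5.
= (1.76×3.250^2) / (0.699×3.250^0.5) = 18.59/1.260 = 14.8.
Since the desired path is higher order in A, keeping C_A high (PFR or concentrated feed) favours R.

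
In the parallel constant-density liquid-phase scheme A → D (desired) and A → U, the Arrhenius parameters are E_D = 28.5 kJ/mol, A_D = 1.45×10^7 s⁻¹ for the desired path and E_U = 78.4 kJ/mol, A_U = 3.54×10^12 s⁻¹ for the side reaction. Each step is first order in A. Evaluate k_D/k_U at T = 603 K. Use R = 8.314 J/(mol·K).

k_D/k_U = (A_D/A_U)·exp[−(E_D−E_U)/(RT)] = (A_D/A_U)·exp[(E_U−E_D)/(RT)].
(E_U−E_D)/(RT) = (78.4−28.5)×10³/(8.314×603) = 49900/5013 = 9.953.
k_D/k_U = (1.45×10^7/3.54×10^12)·exp(9.953) = 4.096×10^-6 × 21024 = 0.0861.
Since E_D < E_U, lowering the temperature improves selectivity toward D.

0.0861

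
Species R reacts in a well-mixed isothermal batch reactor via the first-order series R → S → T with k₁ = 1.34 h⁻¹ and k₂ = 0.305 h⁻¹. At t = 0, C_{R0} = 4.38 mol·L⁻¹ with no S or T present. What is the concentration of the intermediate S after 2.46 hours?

The intermediate concentration in a first-order A→B→C sequence is C_S = k₁C_{R0}(e^(−k₁t) − e^(−k₂t))/(k₂−k₁).
e^(−k₁t) = e^(−1.34×2.46) = e^(−3.296) = 0.03702; e^(−k₂t) = e^(−0.7503) = 0.4722.
C_S = 1.34×4.38/(0.305−1.34) × (0.03702−0.4722) = (-5.671)×(-0.4352) = 2.468 mol·L⁻¹.

2.47 mol·L⁻¹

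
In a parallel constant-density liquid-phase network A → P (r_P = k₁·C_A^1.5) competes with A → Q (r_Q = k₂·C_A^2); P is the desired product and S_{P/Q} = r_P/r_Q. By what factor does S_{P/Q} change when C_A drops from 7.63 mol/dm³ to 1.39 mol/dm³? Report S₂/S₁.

2.34

S_{P/Q} = (k₁/k₂)·C_A^-0.5, so S₂/S₁ = (C_{A,2}/C_{A,1})^-0.5.
= (1.39/7.63)^(-0.5) = (0.1822)^(-0.5) = 2.34.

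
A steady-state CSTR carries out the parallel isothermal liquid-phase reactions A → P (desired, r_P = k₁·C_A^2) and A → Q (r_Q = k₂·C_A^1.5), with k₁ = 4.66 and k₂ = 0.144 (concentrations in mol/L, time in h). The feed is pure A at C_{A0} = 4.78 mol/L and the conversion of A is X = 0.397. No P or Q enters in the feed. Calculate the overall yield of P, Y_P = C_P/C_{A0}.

Exit C_A = C_{A0}(1−X) = 4.78×0.603 = 2.882 mol/L.
In a CSTR the entire volume is at exit conditions, so r_P = 4.66×2.882^2 = 38.71 and r_Q = 0.144×2.882^1.5 = 0.7047.
Fraction of consumed A going to P: r_P/(r_P+r_Q) = 0.9821.
C_P = 0.9821·C_{A0}·X = 0.9821×4.78×0.397 = 1.86 mol/L; Y_P = C_P/C_{A0} = 0.390.

0.390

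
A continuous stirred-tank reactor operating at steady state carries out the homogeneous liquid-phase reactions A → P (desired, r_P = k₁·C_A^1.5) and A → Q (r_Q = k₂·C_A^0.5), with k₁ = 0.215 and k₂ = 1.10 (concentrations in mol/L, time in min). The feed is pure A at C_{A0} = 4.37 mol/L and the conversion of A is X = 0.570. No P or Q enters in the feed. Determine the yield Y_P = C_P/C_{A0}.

0.153

Exit C_A = C_{A0}(1−X) = 4.37×0.430 = 1.879 mol/L.
In a CSTR the entire volume is at exit conditions, so r_P = 0.215×1.879^1.5 = 0.5538 and r_Q = 1.10×1.879^0.5 = 1.508.
Fraction of consumed A going to P: r_P/(r_P+r_Q) = 0.2686.
C_P = 0.2686·C_{A0}·X = 0.2686×4.37×0.570 = 0.669 mol/L; Y_P = C_P/C_{A0} = 0.153.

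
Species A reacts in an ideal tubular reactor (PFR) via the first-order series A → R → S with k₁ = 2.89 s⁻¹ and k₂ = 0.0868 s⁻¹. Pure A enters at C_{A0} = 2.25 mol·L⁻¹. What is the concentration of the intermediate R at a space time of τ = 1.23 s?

Solving the coupled first-order balances gives C_R(τ) = [k₁/(k₂−k₁)]·C_{A0}·(e^(−k₁τ) − e^(−k₂τ)).
e^(−k₁τ) = e^(−2.89×1.23) = e^(−3.555) = 0.02859; e^(−k₂τ) = e^(−0.1068) = 0.8987.
C_R = 2.89×2.25/(0.0868−2.89) × (0.02859−0.8987) = (-2.320)×(-0.8701) = 2.018 mol·L⁻¹.

2.02 mol·L⁻¹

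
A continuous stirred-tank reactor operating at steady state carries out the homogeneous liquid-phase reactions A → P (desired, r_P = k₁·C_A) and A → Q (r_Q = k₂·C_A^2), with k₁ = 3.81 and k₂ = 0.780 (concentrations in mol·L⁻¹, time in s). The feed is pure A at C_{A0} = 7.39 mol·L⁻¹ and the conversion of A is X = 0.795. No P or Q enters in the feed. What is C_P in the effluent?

Exit C_A = C_{A0}(1−X) = 7.39×0.205 = 1.515 mol·L⁻¹.
In a CSTR the entire volume is at exit conditions, so r_P = 3.81×1.515 = 5.772 and r_Q = 0.780×1.515^2 = 1.790.
Fraction of consumed A going to P: r_P/(r_P+r_Q) = 0.7633.
C_P = 0.7633·C_{A0}·X = 0.7633×7.39×0.795 = 4.48 mol·L⁻¹.

4.48 mol·L⁻¹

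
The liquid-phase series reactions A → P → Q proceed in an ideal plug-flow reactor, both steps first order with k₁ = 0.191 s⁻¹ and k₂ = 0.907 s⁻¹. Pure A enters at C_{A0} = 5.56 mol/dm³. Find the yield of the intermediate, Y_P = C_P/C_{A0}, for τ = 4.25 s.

0.113

The intermediate concentration in a first-order A→B→C sequence is C_P = k₁C_{A0}(e^(−k₁τ) − e^(−k₂τ))/(k₂−k₁).
e^(−k₁τ) = e^(−0.191×4.25) = e^(−0.8117) = 0.4441; e^(−k₂τ) = e^(−3.855) = 0.02118.
C_P = 0.191×5.56/(0.907−0.191) × (0.4441−0.02118) = 1.483×0.4229 = 0.6272 mol/dm³.
Y_P = C_P/C_{A0} = 0.6272/5.56 = 0.113.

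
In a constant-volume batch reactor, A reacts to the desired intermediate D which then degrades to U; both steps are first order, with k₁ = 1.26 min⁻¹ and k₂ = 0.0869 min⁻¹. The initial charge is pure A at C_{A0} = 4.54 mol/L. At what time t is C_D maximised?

For first-order series the maximum of C_D occurs at t_opt = ln(k₂/k₁)/(k₂−k₁).
= ln(0.0869/1.26)/(0.0869−1.26) = ln(0.06897)/-1.173 = -2.674/-1.173 = 2.28 min.

2.28 min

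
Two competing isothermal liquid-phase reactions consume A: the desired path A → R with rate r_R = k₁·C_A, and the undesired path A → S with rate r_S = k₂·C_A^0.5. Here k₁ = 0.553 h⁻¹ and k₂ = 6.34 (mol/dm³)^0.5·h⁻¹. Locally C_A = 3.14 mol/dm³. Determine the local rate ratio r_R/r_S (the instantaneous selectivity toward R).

S_{R/S} = r_R/r_S = (k₁·C_A)/(k₂·C_A^0.5) = (k₁/k₂)·C_A^0.5.
= (0.553×3.140) / (6.34×3.140^0.5) = 1.736/11.23 = 0.155.
Since the desired path is higher order in A, keeping C_A high (PFR or concentrated feed) favours R.

0.155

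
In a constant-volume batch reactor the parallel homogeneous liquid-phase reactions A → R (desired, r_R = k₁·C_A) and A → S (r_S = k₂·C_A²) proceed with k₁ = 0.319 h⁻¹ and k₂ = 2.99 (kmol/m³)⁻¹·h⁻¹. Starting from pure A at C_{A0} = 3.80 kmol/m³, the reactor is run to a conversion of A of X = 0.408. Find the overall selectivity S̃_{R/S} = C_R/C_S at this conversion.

0.0360

C_A = C_{A0}(1−X) = 2.250 kmol/m³.
Along a PFR/batch, dC_R/dC_A = −r_R/(r_R+r_S) = −k₁/(k₁+k₂·C_A).
Integrating from C_{A0} to C_A: C_R = (0.319/2.99)·ln[(0.319+2.99·3.80)/(0.319+2.99·2.25)] = 0.1067·ln(11.68/7.045) = 0.05394 kmol/m³.
C_S = (C_{A0}−C_A)−C_R = 1.496 kmol/m³; S̃_{R/S} = 0.05394/1.496 = 0.0360.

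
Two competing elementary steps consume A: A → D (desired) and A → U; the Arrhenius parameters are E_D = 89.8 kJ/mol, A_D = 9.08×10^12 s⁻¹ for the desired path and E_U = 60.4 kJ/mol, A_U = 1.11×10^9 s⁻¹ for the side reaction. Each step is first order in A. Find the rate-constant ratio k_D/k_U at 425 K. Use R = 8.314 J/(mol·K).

1.99

Since both paths have the same order in A, the concentration cancels and S_{D/U} = k_D/k_U = (A_D/A_U)·exp[(E_U−E_D)/(RT)].
(E_U−E_D)/(RT) = (60.4−89.8)×10³/(8.314×425) = -29400/3533 = -8.320.
k_D/k_U = (9.08×10^12/1.11×10^9)·exp(-8.320) = 8180 × 2.435×10^-4 = 1.99.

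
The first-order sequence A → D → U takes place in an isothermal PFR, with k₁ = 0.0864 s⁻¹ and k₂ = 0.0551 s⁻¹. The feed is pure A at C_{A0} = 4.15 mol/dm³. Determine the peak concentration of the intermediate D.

At the optimum, C_{D,max}/C_{A0} = (k₁/k₂)^[k₂/(k₂−k₁)].
= (0.0864/0.0551)^(0.0551/(0.0551−0.0864)) = (1.568)^(-1.760) = 0.4530.
C_{D,max} = 0.4530×4.15 = 1.88 mol/dm³.

1.88 mol/dm³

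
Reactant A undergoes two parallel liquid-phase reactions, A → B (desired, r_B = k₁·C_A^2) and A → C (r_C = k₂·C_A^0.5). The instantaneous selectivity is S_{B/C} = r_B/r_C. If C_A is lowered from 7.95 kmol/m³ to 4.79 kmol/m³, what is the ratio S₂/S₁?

0.468

S_{B/C} = (k₁/k₂)·C_A^1.5, so S₂/S₁ = (C_{A,2}/C_{A,1})^1.5.
= (4.79/7.95)^1.5 = (0.6025)^1.5 = 0.468.
Selectivity toward B falls as C_A falls — high-concentration operation is favoured.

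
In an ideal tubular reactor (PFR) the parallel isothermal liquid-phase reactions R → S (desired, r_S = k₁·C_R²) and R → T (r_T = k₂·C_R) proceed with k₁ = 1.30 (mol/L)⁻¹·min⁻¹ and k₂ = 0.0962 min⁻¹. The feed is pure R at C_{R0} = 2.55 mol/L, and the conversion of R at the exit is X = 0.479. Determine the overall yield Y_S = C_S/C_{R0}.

0.461

C_R = C_{R0}(1−X) = 1.329 mol/L.
Along a PFR/batch, dC_T/dC_R = −r_T/(r_S+r_T) = −k₂/(k₂+k₁·C_R).
Integrating from C_{R0} to C_R: C_T = (0.0962/1.30)·ln[(0.0962+1.30·2.55)/(0.0962+1.30·1.33)] = 0.07400·ln(3.411/1.823) = 0.04635 mol/L.
Then C_S = (C_{R0}−C_R) − C_T = 1.221 − 0.04635 = 1.175 mol/L.
Y_S = C_S/C_{R0} = 1.175/2.55 = 0.461.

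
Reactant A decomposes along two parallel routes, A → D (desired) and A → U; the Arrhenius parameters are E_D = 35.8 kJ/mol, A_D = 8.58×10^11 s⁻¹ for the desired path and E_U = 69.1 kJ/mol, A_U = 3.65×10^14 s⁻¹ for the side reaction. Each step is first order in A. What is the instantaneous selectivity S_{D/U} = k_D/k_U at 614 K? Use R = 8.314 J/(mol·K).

1.60

k_D/k_U = (A_D/A_U)·exp[−(E_D−E_U)/(RT)] = (A_D/A_U)·exp[(E_U−E_D)/(RT)].
(E_U−E_D)/(RT) = (69.1−35.8)×10³/(8.314×614) = 33300/5105 = 6.523.
k_D/k_U = (8.58×10^11/3.65×10^14)·exp(6.523) = 0.002351 × 680.8 = 1.60.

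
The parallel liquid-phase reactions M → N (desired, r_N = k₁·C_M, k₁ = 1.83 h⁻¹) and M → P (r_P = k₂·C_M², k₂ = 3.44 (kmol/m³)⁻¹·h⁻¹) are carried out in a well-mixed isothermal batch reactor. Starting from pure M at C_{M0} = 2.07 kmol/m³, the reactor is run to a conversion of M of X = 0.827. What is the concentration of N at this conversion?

C_M = C_{M0}(1−X) = 0.3581 kmol/m³.
Along a PFR/batch, dC_N/dC_M = −r_N/(r_N+r_P) = −k₁/(k₁+k₂·C_M).
Integrating from C_{M0} to C_M: C_N = (1.83/3.44)·ln[(1.83+3.44·2.07)/(1.83+3.44·0.358)] = 0.5320·ln(8.951/3.062) = 0.5707 kmol/m³.

0.571 kmol/m³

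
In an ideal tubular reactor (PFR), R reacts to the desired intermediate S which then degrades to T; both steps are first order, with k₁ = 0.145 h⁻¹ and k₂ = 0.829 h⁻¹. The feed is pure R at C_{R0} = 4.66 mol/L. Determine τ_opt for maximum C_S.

2.55 h

Setting dC_S/dτ = 0 gives τ_opt = ln(k₂/k₁)/(k₂−k₁).
= ln(0.829/0.145)/(0.829−0.145) = ln(5.717)/0.6840 = 1.743/0.6840 = 2.55 h.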